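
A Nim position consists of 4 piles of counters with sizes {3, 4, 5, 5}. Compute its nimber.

7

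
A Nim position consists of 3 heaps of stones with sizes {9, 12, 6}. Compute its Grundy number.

3

Write each in binary and XOR column by column:
  1001  (9)
  1100  (12)
  0110  (6)
  ----
  0011  (3)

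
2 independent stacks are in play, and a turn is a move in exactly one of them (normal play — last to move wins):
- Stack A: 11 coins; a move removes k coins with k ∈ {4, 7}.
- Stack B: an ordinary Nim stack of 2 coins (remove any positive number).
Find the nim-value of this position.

2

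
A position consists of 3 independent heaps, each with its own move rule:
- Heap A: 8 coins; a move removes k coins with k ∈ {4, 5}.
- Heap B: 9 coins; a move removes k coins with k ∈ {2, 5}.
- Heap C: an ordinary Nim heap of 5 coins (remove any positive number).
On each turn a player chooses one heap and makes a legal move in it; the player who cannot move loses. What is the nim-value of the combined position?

Grundy values for heap A (subtraction set {4, 5}):
g(0) = mex{} = 0
g(1) = mex{} = 0
g(2) = mex{} = 0
g(3) = mex{} = 0
g(4) = mex{0} = 1
g(5) = mex{0} = 1
g(6) = mex{0} = 1
g(7) = mex{0} = 1
g(8) = mex{0,1} = 2
So g(8) = 2.
For heap B, compute g(0), g(1), … with moves {2, 5}:
k:     0  1  2  3  4  5  6  7  8  9
g(k):  0  0  1  1  0  2  1  0  0  1
So g(9) = 1.
Heap C is a plain Nim heap of size 5, so its Grundy value is 5.
By the Sprague-Grundy theorem, the Grundy value of a sum of independent games is the XOR of the component values.
Combined value = 2 ⊕ 1 ⊕ 5 = 6.

6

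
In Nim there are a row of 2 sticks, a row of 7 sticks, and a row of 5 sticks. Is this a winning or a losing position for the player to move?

Losing position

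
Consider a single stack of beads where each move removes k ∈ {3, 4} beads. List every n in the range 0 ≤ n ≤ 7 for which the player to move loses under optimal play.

0, 1, 2, 7

Grundy values for subtraction set {3, 4}:
k:     0  1  2  3  4  5  6  7
g(k):  0  0  0  1  1  1  2  0
The P-positions (g = 0) in 0..7 are 0, 1, 2, 7.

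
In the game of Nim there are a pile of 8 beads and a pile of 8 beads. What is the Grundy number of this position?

0

Compute the nim-sum pairwise:
8 ⊕ 8 = 0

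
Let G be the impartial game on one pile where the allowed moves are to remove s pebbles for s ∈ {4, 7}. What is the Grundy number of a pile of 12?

Compute g(0), g(1), … for moves {4, 7}:
k:     0  1  2  3  4  5  6  7  8  9 10 11 12
g(k):  0  0  0  0  1  1  1  1  2  2  2  0  0
So g(12) = 0.

0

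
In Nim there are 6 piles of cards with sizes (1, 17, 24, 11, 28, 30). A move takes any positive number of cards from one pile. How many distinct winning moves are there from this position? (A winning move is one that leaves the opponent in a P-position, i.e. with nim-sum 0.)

3

Write each in binary and XOR column by column:
  00001  (1)
  10001  (17)
  11000  (24)
  01011  (11)
  11100  (28)
  11110  (30)
  -----
  00001  (1)
The overall nim-sum is X = 1. A pile of size p has a winning move iff p XOR X < p (reduce it to p XOR X).
  1: 1 XOR 1 = 0 < 1 — winning move (to 0).
  17: 17 XOR 1 = 16 < 17 — winning move (to 16).
  24: 24 XOR 1 = 25 ≥ 24 — no move.
  11: 11 XOR 1 = 10 < 11 — winning move (to 10).
  28: 28 XOR 1 = 29 ≥ 28 — no move.
  30: 30 XOR 1 = 31 ≥ 30 — no move.
That gives 3 winning moves.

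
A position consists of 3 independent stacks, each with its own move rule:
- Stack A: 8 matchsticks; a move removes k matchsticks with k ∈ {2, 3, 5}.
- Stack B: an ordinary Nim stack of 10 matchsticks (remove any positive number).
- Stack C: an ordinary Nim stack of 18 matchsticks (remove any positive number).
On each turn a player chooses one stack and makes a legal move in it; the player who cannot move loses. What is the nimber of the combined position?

24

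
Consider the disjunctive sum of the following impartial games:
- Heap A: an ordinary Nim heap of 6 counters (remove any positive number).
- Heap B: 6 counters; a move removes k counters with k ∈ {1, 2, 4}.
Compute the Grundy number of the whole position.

6

Heap A is a plain Nim heap of size 6, so its Grundy value is 6.
For heap B, compute g(0), g(1), … with moves {1, 2, 4}:
g(0) = mex{} = 0
g(1) = mex{0} = 1
g(2) = mex{0,1} = 2
g(3) = mex{1,2} = 0
g(4) = mex{0,2} = 1
g(5) = mex{0,1} = 2
g(6) = mex{1,2} = 0
So g(6) = 0.
By the Sprague-Grundy theorem, the Grundy value of a sum of independent games is the XOR of the component values.
Combined value = 6 ⊕ 0 = 6.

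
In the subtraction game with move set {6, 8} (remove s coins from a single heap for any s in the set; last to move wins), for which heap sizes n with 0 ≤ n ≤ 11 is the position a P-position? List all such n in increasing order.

Compute g(0), g(1), … for moves {6, 8}:
g(0) = mex{} = 0
g(1) = mex{} = 0
g(2) = mex{} = 0
g(3) = mex{} = 0
g(4) = mex{} = 0
g(5) = mex{} = 0
g(6) = mex{0} = 1
g(7) = mex{0} = 1
g(8) = mex{0} = 1
g(9) = mex{0} = 1
g(10) = mex{0} = 1
g(11) = mex{0} = 1
The P-positions (g = 0) in 0..11 are 0, 1, 2, 3, 4, 5.

0, 1, 2, 3, 4, 5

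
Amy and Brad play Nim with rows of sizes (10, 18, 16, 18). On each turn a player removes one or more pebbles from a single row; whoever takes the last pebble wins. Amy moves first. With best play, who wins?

Amy wins

Nim-sum: 10 XOR 18 XOR 16 XOR 18 = 26.
The nim-sum is 26 ≠ 0, so this is an N-position: the player to move can win; Amy has a winning move.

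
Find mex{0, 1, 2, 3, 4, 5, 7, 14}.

6

The values 0, 1, 2, 3, 4, 5 are all present; 6 is the first non-negative integer missing from the set.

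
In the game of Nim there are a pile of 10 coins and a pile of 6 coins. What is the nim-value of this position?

Compute the nim-sum pairwise:
10 ^ 6 = 12

12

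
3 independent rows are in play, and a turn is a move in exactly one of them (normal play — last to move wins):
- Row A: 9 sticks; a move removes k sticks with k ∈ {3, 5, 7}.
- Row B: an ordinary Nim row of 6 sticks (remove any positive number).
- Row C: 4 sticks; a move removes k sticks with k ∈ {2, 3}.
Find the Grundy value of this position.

7

For row A, compute g(0), g(1), … with moves {3, 5, 7}:
g(0) = mex{} = 0
g(1) = mex{} = 0
g(2) = mex{} = 0
g(3) = mex{0} = 1
g(4) = mex{0} = 1
g(5) = mex{0} = 1
g(6) = mex{0,1} = 2
g(7) = mex{0,1} = 2
g(8) = mex{0,1} = 2
g(9) = mex{0,1,2} = 3
So g(9) = 3.
Row B is a plain Nim row of size 6, so its Grundy value is 6.
For row C, compute g(0), g(1), … with moves {2, 3}:
k:     0  1  2  3  4
g(k):  0  0  1  1  2
So g(4) = 2.
The value of a disjunctive sum is the nim-sum of the parts.
Combined value = 3 XOR 6 XOR 2 = 7.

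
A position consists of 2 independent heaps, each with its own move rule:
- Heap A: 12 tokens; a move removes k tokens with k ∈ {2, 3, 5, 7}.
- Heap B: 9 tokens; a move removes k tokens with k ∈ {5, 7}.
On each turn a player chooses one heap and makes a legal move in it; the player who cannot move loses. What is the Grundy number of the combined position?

Grundy values for heap A (subtraction set {2, 3, 5, 7}):
k:     0  1  2  3  4  5  6  7  8  9 10 11 12
g(k):  0  0  1  1  2  2  3  3  4  0  0  1  1
So g(12) = 1.
Build the Grundy sequence for heap B with g(k) = mex{g(k−s) : s ∈ {5, 7}, s ≤ k}:
k:     0  1  2  3  4  5  6  7  8  9
g(k):  0  0  0  0  0  1  1  1  1  1
So g(9) = 1.
By the Sprague-Grundy theorem, the Grundy value of a sum of independent games is the XOR of the component values.
Combined value = 1 XOR 1 = 0.

0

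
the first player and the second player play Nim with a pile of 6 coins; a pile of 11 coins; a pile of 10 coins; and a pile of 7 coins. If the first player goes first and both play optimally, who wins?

the second player wins

Compute the nim-sum pairwise:
6 ⊕ 11 = 13
13 ⊕ 10 = 7
7 ⊕ 7 = 0
The nim-sum is 0, so this is a P-position: the player to move is in a losing position under optimal play; the first player is about to move from it and so loses — the second player wins.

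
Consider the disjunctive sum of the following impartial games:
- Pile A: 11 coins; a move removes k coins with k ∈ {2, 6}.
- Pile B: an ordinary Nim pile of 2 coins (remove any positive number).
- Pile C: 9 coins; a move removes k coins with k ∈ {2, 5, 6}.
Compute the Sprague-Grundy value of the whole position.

1

For pile A, compute g(0), g(1), … with moves {2, 6}:
k:     0  1  2  3  4  5  6  7  8  9 10 11
g(k):  0  0  1  1  0  0  1  1  0  0  1  1
So g(11) = 1.
Pile B is a plain Nim pile of size 2, so its Grundy value is 2.
Grundy values for pile C (subtraction set {2, 5, 6}):
k:     0  1  2  3  4  5  6  7  8  9
g(k):  0  0  1  1  0  2  1  3  0  2
So g(9) = 2.
By the Sprague-Grundy theorem, the Grundy value of a sum of independent games is the XOR of the component values.
Combined value = 1 XOR 2 XOR 2 = 1.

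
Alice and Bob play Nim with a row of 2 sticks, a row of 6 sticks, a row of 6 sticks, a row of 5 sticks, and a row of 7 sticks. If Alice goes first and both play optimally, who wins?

Nim-sum: 2 XOR 6 XOR 6 XOR 5 XOR 7 = 0.
The nim-sum is 0, so this is a P-position: the player to move is in a losing position under optimal play; Alice is about to move from it and so loses — Bob wins.

Bob wins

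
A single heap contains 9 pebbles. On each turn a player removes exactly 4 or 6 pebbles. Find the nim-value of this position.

Grundy values for subtraction set {4, 6}:
k:     0  1  2  3  4  5  6  7  8  9
g(k):  0  0  0  0  1  1  1  1  2  2
So g(9) = 2.

2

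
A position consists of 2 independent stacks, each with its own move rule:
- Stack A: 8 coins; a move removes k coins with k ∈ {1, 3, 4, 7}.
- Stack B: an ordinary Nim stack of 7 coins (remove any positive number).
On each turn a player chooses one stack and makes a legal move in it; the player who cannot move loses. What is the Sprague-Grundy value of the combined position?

Grundy values for stack A (subtraction set {1, 3, 4, 7}):
g(0) = mex{} = 0
g(1) = mex{0} = 1
g(2) = mex{1} = 0
g(3) = mex{0} = 1
g(4) = mex{0,1} = 2
g(5) = mex{0,1,2} = 3
g(6) = mex{0,1,3} = 2
g(7) = mex{0,1,2} = 3
g(8) = mex{1,2,3} = 0
So g(8) = 0.
Stack B is a plain Nim stack of size 7, so its Grundy value is 7.
The value of a disjunctive sum is the nim-sum of the parts.
Combined value = 0 XOR 7 = 7.

7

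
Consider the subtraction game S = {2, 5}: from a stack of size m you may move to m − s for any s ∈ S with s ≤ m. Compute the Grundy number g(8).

Grundy values for subtraction set {2, 5}:
k:     0  1  2  3  4  5  6  7  8
g(k):  0  0  1  1  0  2  1  0  0
So g(8) = 0.

0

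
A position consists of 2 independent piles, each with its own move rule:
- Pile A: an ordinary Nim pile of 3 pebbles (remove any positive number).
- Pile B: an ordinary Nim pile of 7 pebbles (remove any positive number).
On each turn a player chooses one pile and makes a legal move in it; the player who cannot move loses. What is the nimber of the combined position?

Pile A is a plain Nim pile of size 3, so its Grundy value is 3.
Pile B is a plain Nim pile of size 7, so its Grundy value is 7.
The value of a disjunctive sum is the nim-sum of the parts.
Combined value = 3 XOR 7 = 4.

4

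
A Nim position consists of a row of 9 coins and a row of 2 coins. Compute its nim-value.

11

Nim-sum: 9 XOR 2 = 11.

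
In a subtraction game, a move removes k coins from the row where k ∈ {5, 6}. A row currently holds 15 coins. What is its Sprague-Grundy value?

Build the Grundy sequence with g(k) = mex{g(k−s) : s ∈ {5, 6}, s ≤ k}:
k:     0  1  2  3  4  5  6  7  8  9 10 11 12 13 14 15
g(k):  0  0  0  0  0  1  1  1  1  1  2  0  0  0  0  0
So g(15) = 0.

0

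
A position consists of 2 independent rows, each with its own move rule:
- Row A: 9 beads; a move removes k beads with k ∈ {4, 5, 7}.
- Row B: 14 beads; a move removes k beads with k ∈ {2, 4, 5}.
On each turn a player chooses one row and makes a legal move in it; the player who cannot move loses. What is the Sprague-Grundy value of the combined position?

2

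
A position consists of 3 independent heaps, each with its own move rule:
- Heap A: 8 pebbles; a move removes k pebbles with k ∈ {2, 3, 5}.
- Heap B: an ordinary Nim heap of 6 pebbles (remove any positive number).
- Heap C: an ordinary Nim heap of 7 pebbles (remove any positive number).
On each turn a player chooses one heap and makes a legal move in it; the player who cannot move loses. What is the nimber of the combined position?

1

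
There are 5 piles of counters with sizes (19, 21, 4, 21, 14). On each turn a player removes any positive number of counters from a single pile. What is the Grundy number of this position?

Nim-sum: 19 XOR 21 XOR 4 XOR 21 XOR 14 = 25.

25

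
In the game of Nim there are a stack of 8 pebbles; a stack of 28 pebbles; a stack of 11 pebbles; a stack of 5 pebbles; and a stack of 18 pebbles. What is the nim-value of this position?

8

Nim-sum: 8 ^ 28 ^ 11 ^ 5 ^ 18 = 8.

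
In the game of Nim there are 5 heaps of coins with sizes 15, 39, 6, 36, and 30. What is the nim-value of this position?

20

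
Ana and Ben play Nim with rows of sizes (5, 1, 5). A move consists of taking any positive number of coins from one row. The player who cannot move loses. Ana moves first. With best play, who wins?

Ana wins

Nim-sum: 5 XOR 1 XOR 5 = 1.
The nim-sum is 1 ≠ 0, so this is an N-position: the player to move can win; Ana has a winning move.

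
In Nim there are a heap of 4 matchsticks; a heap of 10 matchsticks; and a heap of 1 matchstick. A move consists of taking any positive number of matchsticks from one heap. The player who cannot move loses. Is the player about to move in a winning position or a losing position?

Nim-sum: 4 ⊕ 10 ⊕ 1 = 15.
The nim-sum is 15 ≠ 0, so this is an N-position: the player to move can win.

Winning position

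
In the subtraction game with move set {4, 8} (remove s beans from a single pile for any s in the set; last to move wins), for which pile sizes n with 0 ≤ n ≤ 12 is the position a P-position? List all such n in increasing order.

0, 1, 2, 3, 12

Compute g(0), g(1), … for moves {4, 8}:
g(0) = mex{} = 0
g(1) = mex{} = 0
g(2) = mex{} = 0
g(3) = mex{} = 0
g(4) = mex{0} = 1
g(5) = mex{0} = 1
g(6) = mex{0} = 1
g(7) = mex{0} = 1
g(8) = mex{0,1} = 2
g(9) = mex{0,1} = 2
g(10) = mex{0,1} = 2
g(11) = mex{0,1} = 2
g(12) = mex{1,2} = 0
The P-positions (g = 0) in 0..12 are 0, 1, 2, 3, 12.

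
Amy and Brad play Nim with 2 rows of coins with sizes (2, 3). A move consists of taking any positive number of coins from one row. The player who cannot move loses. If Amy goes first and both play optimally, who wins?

Amy wins

Bitwise XOR of the heap sizes:
  10  (2)
  11  (3)
  --
  01  (1)
The nim-sum is 1 ≠ 0, so this is an N-position: the player to move can win; Amy has a winning move.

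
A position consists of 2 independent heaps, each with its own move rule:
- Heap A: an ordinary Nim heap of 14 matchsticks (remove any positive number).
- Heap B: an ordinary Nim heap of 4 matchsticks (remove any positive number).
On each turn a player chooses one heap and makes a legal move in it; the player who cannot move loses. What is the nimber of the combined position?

Heap A is a plain Nim heap of size 14, so its Grundy value is 14.
Heap B is a plain Nim heap of size 4, so its Grundy value is 4.
By the Sprague-Grundy theorem, the Grundy value of a sum of independent games is the XOR of the component values.
Combined value = 14 ⊕ 4 = 10.

10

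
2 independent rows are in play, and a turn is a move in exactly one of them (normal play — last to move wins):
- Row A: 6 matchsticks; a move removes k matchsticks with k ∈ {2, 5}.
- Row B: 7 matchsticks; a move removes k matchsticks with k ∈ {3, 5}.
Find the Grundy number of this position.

3

Grundy values for row A (subtraction set {2, 5}):
k:     0  1  2  3  4  5  6
g(k):  0  0  1  1  0  2  1
So g(6) = 1.
Build the Grundy sequence for row B with g(k) = mex{g(k−s) : s ∈ {3, 5}, s ≤ k}:
g(0) = mex{} = 0
g(1) = mex{} = 0
g(2) = mex{} = 0
g(3) = mex{0} = 1
g(4) = mex{0} = 1
g(5) = mex{0} = 1
g(6) = mex{0,1} = 2
g(7) = mex{0,1} = 2
So g(7) = 2.
By the Sprague-Grundy theorem, the Grundy value of a sum of independent games is the XOR of the component values.
Combined value = 1 XOR 2 = 3.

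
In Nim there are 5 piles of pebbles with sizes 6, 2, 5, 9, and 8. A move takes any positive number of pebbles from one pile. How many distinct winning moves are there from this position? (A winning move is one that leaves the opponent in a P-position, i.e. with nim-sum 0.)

0

Compute the nim-sum pairwise:
6 ⊕ 2 = 4
4 ⊕ 5 = 1
1 ⊕ 9 = 8
8 ⊕ 8 = 0
The nim-sum is already 0, so every move leaves a nonzero nim-sum — there are no winning moves.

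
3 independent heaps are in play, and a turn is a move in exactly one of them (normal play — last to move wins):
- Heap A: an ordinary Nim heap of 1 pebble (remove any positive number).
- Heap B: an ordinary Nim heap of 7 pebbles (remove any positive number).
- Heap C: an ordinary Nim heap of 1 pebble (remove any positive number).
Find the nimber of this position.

7

Heap A is a plain Nim heap of size 1, so its Grundy value is 1.
Heap B is a plain Nim heap of size 7, so its Grundy value is 7.
Heap C is a plain Nim heap of size 1, so its Grundy value is 1.
By the Sprague-Grundy theorem, the Grundy value of a sum of independent games is the XOR of the component values.
Combined value = 1 XOR 7 XOR 1 = 7.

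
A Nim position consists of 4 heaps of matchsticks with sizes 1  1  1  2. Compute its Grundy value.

3

Nim-sum: 1 ⊕ 1 ⊕ 1 ⊕ 2 = 3.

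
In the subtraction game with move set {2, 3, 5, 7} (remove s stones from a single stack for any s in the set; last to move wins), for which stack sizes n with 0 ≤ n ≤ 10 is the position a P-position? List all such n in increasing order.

0, 1, 9, 10

Build the Grundy sequence with g(k) = mex{g(k−s) : s ∈ {2, 3, 5, 7}, s ≤ k}:
g(0) = mex{} = 0
g(1) = mex{} = 0
g(2) = mex{0} = 1
g(3) = mex{0} = 1
g(4) = mex{0,1} = 2
g(5) = mex{0,1} = 2
g(6) = mex{0,1,2} = 3
g(7) = mex{0,1,2} = 3
g(8) = mex{0,1,2,3} = 4
g(9) = mex{1,2,3} = 0
g(10) = mex{1,2,3,4} = 0
The P-positions (g = 0) in 0..10 are 0, 1, 9, 10.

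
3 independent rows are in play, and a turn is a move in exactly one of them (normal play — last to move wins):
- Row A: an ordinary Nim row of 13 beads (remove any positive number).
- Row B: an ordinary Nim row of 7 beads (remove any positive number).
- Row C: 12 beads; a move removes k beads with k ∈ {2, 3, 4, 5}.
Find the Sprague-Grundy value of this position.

8

Row A is a plain Nim row of size 13, so its Grundy value is 13.
Row B is a plain Nim row of size 7, so its Grundy value is 7.
For row C, compute g(0), g(1), … with moves {2, 3, 4, 5}:
k:     0  1  2  3  4  5  6  7  8  9 10 11 12
g(k):  0  0  1  1  2  2  3  0  0  1  1  2  2
So g(12) = 2.
The value of a disjunctive sum is the nim-sum of the parts.
Combined value = 13 XOR 7 XOR 2 = 8.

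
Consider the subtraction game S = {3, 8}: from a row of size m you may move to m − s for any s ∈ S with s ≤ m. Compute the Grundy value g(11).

Compute g(0), g(1), … for moves {3, 8}:
k:     0  1  2  3  4  5  6  7  8  9 10 11
g(k):  0  0  0  1  1  1  0  0  2  1  1  0
So g(11) = 0.

0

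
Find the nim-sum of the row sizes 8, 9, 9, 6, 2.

12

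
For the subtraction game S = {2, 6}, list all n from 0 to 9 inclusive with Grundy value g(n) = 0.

0, 1, 4, 5, 8, 9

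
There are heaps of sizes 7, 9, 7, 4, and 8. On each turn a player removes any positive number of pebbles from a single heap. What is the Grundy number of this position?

5

Nim-sum: 7 XOR 9 XOR 7 XOR 4 XOR 8 = 5.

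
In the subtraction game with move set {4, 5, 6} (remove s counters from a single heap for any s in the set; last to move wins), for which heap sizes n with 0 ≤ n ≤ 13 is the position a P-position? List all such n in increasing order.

0, 1, 2, 3, 10, 11, 12, 13

Build the Grundy sequence with g(k) = mex{g(k−s) : s ∈ {4, 5, 6}, s ≤ k}:
k:     0  1  2  3  4  5  6  7  8  9 10 11 12 13
g(k):  0  0  0  0  1  1  1  1  2  2  0  0  0  0
The P-positions (g = 0) in 0..13 are 0, 1, 2, 3, 10, 11, 12, 13.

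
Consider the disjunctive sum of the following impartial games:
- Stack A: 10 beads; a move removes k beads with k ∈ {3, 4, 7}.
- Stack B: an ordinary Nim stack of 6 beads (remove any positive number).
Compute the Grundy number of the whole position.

6

Build the Grundy sequence for stack A with g(k) = mex{g(k−s) : s ∈ {3, 4, 7}, s ≤ k}:
k:     0  1  2  3  4  5  6  7  8  9 10
g(k):  0  0  0  1  1  1  2  2  2  3  0
So g(10) = 0.
Stack B is a plain Nim stack of size 6, so its Grundy value is 6.
By the Sprague-Grundy theorem, the Grundy value of a sum of independent games is the XOR of the component values.
Combined value = 0 ⊕ 6 = 6.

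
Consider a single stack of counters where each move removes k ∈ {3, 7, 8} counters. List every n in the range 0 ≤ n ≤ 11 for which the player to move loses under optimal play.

0, 1, 2, 6, 11

Compute g(0), g(1), … for moves {3, 7, 8}:
k:     0  1  2  3  4  5  6  7  8  9 10 11
g(k):  0  0  0  1  1  1  0  2  2  1  3  0
The P-positions (g = 0) in 0..11 are 0, 1, 2, 6, 11.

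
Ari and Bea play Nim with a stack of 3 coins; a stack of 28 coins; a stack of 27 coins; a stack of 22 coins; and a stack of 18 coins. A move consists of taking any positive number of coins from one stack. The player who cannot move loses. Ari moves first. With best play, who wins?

Bea wins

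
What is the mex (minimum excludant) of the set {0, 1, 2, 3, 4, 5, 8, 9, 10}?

6

The values 0, 1, 2, 3, 4, 5 are all present; 6 is the first non-negative integer missing from the set.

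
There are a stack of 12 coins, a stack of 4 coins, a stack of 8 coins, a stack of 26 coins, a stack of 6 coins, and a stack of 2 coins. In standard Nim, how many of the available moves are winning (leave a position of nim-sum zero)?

Write each in binary and XOR column by column:
  01100  (12)
  00100  (4)
  01000  (8)
  11010  (26)
  00110  (6)
  00010  (2)
  -----
  11110  (30)
The overall nim-sum is X = 30. A stack of size p has a winning move iff p XOR X < p (reduce it to p XOR X).
  12: 12 XOR 30 = 18 ≥ 12 — no move.
  4: 4 XOR 30 = 26 ≥ 4 — no move.
  8: 8 XOR 30 = 22 ≥ 8 — no move.
  26: 26 XOR 30 = 4 < 26 — winning move (to 4).
  6: 6 XOR 30 = 24 ≥ 6 — no move.
  2: 2 XOR 30 = 28 ≥ 2 — no move.
That gives 1 winning move.

1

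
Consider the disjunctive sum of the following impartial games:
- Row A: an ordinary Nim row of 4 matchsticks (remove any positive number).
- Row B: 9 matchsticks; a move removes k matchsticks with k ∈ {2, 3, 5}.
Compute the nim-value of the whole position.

Row A is a plain Nim row of size 4, so its Grundy value is 4.
Grundy values for row B (subtraction set {2, 3, 5}):
k:     0  1  2  3  4  5  6  7  8  9
g(k):  0  0  1  1  2  2  3  0  0  1
So g(9) = 1.
The value of a disjunctive sum is the nim-sum of the parts.
Combined value = 4 ⊕ 1 = 5.

5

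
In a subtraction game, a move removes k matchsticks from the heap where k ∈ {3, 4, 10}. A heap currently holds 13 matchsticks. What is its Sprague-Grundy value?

2

Compute g(0), g(1), … for moves {3, 4, 10}:
g(0) = mex{} = 0
g(1) = mex{} = 0
g(2) = mex{} = 0
g(3) = mex{0} = 1
g(4) = mex{0} = 1
g(5) = mex{0} = 1
g(6) = mex{0,1} = 2
g(7) = mex{1} = 0
g(8) = mex{1} = 0
g(9) = mex{1,2} = 0
g(10) = mex{0,2} = 1
g(11) = mex{0} = 1
g(12) = mex{0} = 1
g(13) = mex{0,1} = 2
So g(13) = 2.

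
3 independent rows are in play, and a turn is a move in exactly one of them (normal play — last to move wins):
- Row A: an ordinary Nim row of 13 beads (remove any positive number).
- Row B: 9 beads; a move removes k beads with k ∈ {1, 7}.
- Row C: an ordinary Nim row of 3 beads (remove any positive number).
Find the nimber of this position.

15

Row A is a plain Nim row of size 13, so its Grundy value is 13.
For row B, compute g(0), g(1), … with moves {1, 7}:
k:     0  1  2  3  4  5  6  7  8  9
g(k):  0  1  0  1  0  1  0  1  0  1
So g(9) = 1.
Row C is a plain Nim row of size 3, so its Grundy value is 3.
The value of a disjunctive sum is the nim-sum of the parts.
Combined value = 13 ⊕ 1 ⊕ 3 = 15.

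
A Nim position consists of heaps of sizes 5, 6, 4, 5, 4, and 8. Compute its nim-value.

Compute the nim-sum pairwise:
5 ^ 6 = 3
3 ^ 4 = 7
7 ^ 5 = 2
2 ^ 4 = 6
6 ^ 8 = 14

14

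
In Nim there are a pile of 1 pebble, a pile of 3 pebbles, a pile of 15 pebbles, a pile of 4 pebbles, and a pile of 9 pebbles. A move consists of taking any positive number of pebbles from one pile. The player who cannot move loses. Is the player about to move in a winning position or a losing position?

Compute the nim-sum pairwise:
1 ^ 3 = 2
2 ^ 15 = 13
13 ^ 4 = 9
9 ^ 9 = 0
The nim-sum is 0, so this is a P-position: the player to move is in a losing position under optimal play.

Losing position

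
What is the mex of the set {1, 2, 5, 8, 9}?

0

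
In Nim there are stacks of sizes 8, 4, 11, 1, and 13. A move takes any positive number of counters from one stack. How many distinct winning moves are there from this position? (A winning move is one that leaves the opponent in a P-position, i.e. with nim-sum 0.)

Nim-sum: 8 XOR 4 XOR 11 XOR 1 XOR 13 = 11.
The overall nim-sum is X = 11. A stack of size p has a winning move iff p XOR X < p (reduce it to p XOR X).
  8: 8 XOR 11 = 3 < 8 — winning move (to 3).
  4: 4 XOR 11 = 15 ≥ 4 — no move.
  11: 11 XOR 11 = 0 < 11 — winning move (to 0).
  1: 1 XOR 11 = 10 ≥ 1 — no move.
  13: 13 XOR 11 = 6 < 13 — winning move (to 6).
That gives 3 winning moves.

3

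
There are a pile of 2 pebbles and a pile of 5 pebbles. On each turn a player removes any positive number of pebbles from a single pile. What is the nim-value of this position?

In binary:
  010  (2)
  101  (5)
  ---
  111  (7)

7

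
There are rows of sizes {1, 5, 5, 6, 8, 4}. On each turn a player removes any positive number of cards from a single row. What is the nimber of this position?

11

In binary:
  0001  (1)
  0101  (5)
  0101  (5)
  0110  (6)
  1000  (8)
  0100  (4)
  ----
  1011  (11)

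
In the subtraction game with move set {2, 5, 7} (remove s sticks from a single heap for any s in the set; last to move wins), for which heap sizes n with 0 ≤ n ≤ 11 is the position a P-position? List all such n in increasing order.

0, 1, 4, 10

Build the Grundy sequence with g(k) = mex{g(k−s) : s ∈ {2, 5, 7}, s ≤ k}:
k:     0  1  2  3  4  5  6  7  8  9 10 11
g(k):  0  0  1  1  0  2  1  3  2  2  0  3
The P-positions (g = 0) in 0..11 are 0, 1, 4, 10.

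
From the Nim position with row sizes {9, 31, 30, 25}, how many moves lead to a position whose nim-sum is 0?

Nim-sum: 9 ⊕ 31 ⊕ 30 ⊕ 25 = 17.
The overall nim-sum is X = 17. A row of size p has a winning move iff p XOR X < p (reduce it to p XOR X).
  9: 9 XOR 17 = 24 ≥ 9 — no move.
  31: 31 XOR 17 = 14 < 31 — winning move (to 14).
  30: 30 XOR 17 = 15 < 30 — winning move (to 15).
  25: 25 XOR 17 = 8 < 25 — winning move (to 8).
That gives 3 winning moves.

3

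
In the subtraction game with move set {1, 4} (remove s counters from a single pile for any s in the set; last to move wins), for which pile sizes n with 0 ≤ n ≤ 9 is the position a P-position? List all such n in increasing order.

Build the Grundy sequence with g(k) = mex{g(k−s) : s ∈ {1, 4}, s ≤ k}:
g(0) = mex{} = 0
g(1) = mex{0} = 1
g(2) = mex{1} = 0
g(3) = mex{0} = 1
g(4) = mex{0,1} = 2
g(5) = mex{1,2} = 0
g(6) = mex{0} = 1
g(7) = mex{1} = 0
g(8) = mex{0,2} = 1
g(9) = mex{0,1} = 2
The P-positions (g = 0) in 0..9 are 0, 2, 5, 7.

0, 2, 5, 7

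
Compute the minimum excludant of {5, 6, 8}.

0 is not in the set, so the mex is 0.

0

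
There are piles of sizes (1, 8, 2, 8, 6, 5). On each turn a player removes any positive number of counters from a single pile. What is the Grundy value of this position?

Nim-sum: 1 ⊕ 8 ⊕ 2 ⊕ 8 ⊕ 6 ⊕ 5 = 0.

0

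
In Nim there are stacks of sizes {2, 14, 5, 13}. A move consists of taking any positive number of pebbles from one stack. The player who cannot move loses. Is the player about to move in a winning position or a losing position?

Winning position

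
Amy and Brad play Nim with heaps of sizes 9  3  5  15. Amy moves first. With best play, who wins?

Brad wins

Bitwise XOR of the heap sizes:
  1001  (9)
  0011  (3)
  0101  (5)
  1111  (15)
  ----
  0000  (0)
The nim-sum is 0, so this is a P-position: the player to move is in a losing position under optimal play; Amy is about to move from it and so loses — Brad wins.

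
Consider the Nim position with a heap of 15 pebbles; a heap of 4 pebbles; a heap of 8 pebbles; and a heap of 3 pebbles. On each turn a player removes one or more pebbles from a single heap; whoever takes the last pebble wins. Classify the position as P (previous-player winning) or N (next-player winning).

P-position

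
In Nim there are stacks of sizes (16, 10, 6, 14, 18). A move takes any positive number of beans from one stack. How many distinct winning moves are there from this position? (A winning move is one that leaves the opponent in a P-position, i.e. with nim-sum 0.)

In binary:
  10000  (16)
  01010  (10)
  00110  (6)
  01110  (14)
  10010  (18)
  -----
  00000  (0)
The nim-sum is already 0, so every move leaves a nonzero nim-sum — there are no winning moves.

0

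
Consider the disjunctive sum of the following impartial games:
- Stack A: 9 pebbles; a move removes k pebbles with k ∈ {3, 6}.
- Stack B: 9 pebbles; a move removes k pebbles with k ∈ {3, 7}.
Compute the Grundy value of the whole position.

Grundy values for stack A (subtraction set {3, 6}):
g(0) = mex{} = 0
g(1) = mex{} = 0
g(2) = mex{} = 0
g(3) = mex{0} = 1
g(4) = mex{0} = 1
g(5) = mex{0} = 1
g(6) = mex{0,1} = 2
g(7) = mex{0,1} = 2
g(8) = mex{0,1} = 2
g(9) = mex{1,2} = 0
So g(9) = 0.
For stack B, compute g(0), g(1), … with moves {3, 7}:
g(0) = mex{} = 0
g(1) = mex{} = 0
g(2) = mex{} = 0
g(3) = mex{0} = 1
g(4) = mex{0} = 1
g(5) = mex{0} = 1
g(6) = mex{1} = 0
g(7) = mex{0,1} = 2
g(8) = mex{0,1} = 2
g(9) = mex{0} = 1
So g(9) = 1.
By the Sprague-Grundy theorem, the Grundy value of a sum of independent games is the XOR of the component values.
Combined value = 0 ⊕ 1 = 1.

1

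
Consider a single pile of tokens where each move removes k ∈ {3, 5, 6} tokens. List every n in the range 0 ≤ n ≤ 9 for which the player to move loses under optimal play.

Compute g(0), g(1), … for moves {3, 5, 6}:
g(0) = mex{} = 0
g(1) = mex{} = 0
g(2) = mex{} = 0
g(3) = mex{0} = 1
g(4) = mex{0} = 1
g(5) = mex{0} = 1
g(6) = mex{0,1} = 2
g(7) = mex{0,1} = 2
g(8) = mex{0,1} = 2
g(9) = mex{1,2} = 0
The P-positions (g = 0) in 0..9 are 0, 1, 2, 9.

0, 1, 2, 9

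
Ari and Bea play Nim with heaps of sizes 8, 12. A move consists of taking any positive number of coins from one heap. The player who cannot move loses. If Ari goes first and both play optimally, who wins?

Ari wins

Nim-sum: 8 XOR 12 = 4.
The nim-sum is 4 ≠ 0, so this is an N-position: the player to move can win; Ari has a winning move.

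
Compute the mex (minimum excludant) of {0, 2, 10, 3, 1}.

4

The values 0, 1, 2, 3 are all present; 4 is the first non-negative integer missing from the set.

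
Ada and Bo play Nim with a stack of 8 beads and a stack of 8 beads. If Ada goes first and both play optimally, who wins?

Nim-sum: 8 XOR 8 = 0.
The nim-sum is 0, so this is a P-position: the player to move is in a losing position under optimal play; Ada is about to move from it and so loses — Bo wins.

Bo wins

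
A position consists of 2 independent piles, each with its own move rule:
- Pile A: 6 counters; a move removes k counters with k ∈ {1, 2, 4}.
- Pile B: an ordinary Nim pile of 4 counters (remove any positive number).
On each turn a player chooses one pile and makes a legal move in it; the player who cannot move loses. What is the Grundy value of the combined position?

4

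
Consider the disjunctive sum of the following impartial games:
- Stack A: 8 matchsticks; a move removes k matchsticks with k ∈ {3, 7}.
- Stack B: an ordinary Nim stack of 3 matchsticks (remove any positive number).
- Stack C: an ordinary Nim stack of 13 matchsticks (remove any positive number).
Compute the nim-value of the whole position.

12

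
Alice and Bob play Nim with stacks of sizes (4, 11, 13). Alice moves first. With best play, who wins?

Alice wins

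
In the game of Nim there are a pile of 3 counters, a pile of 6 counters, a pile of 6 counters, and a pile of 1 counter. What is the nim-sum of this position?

2

Nim-sum: 3 ^ 6 ^ 6 ^ 1 = 2.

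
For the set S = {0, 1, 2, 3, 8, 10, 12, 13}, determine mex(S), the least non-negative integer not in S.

4

The values 0, 1, 2, 3 are all present; 4 is the first non-negative integer missing from the set.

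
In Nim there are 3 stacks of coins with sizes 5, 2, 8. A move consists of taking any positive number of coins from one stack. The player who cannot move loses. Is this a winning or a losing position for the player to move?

Winning position

Compute the nim-sum pairwise:
5 XOR 2 = 7
7 XOR 8 = 15
The nim-sum is 15 ≠ 0, so this is an N-position: the player to move can win.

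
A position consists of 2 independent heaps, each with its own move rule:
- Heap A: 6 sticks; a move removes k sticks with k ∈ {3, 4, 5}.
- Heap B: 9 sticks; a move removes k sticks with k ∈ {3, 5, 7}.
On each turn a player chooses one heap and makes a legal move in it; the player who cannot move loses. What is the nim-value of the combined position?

1

Build the Grundy sequence for heap A with g(k) = mex{g(k−s) : s ∈ {3, 4, 5}, s ≤ k}:
k:     0  1  2  3  4  5  6
g(k):  0  0  0  1  1  1  2
So g(6) = 2.
Grundy values for heap B (subtraction set {3, 5, 7}):
k:     0  1  2  3  4  5  6  7  8  9
g(k):  0  0  0  1  1  1  2  2  2  3
So g(9) = 3.
By the Sprague-Grundy theorem, the Grundy value of a sum of independent games is the XOR of the component values.
Combined value = 2 XOR 3 = 1.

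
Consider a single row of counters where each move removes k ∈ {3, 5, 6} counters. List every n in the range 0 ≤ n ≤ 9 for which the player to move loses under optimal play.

0, 1, 2, 9

Build the Grundy sequence with g(k) = mex{g(k−s) : s ∈ {3, 5, 6}, s ≤ k}:
k:     0  1  2  3  4  5  6  7  8  9
g(k):  0  0  0  1  1  1  2  2  2  0
The P-positions (g = 0) in 0..9 are 0, 1, 2, 9.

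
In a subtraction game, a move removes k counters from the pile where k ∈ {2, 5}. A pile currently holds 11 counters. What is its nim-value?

0

Compute g(0), g(1), … for moves {2, 5}:
k:     0  1  2  3  4  5  6  7  8  9 10 11
g(k):  0  0  1  1  0  2  1  0  0  1  1  0
So g(11) = 0.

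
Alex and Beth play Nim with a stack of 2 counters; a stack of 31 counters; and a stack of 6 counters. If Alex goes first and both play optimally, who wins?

Alex wins

Nim-sum: 2 ^ 31 ^ 6 = 27.
The nim-sum is 27 ≠ 0, so this is an N-position: the player to move can win; Alex has a winning move.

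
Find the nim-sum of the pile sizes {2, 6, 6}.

Nim-sum: 2 XOR 6 XOR 6 = 2.

2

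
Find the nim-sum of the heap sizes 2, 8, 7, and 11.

Nim-sum: 2 ^ 8 ^ 7 ^ 11 = 6.

6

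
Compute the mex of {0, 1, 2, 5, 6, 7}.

The values 0, 1, 2 are all present; 3 is the first non-negative integer missing from the set.

3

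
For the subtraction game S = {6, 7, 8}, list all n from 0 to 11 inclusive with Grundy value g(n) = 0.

0, 1, 2, 3, 4, 5

Grundy values for subtraction set {6, 7, 8}:
g(0) = mex{} = 0
g(1) = mex{} = 0
g(2) = mex{} = 0
g(3) = mex{} = 0
g(4) = mex{} = 0
g(5) = mex{} = 0
g(6) = mex{0} = 1
g(7) = mex{0} = 1
g(8) = mex{0} = 1
g(9) = mex{0} = 1
g(10) = mex{0} = 1
g(11) = mex{0} = 1
The P-positions (g = 0) in 0..11 are 0, 1, 2, 3, 4, 5.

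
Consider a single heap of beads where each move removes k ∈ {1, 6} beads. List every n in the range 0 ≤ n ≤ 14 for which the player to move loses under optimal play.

0, 2, 4, 7, 9, 11, 14

Grundy values for subtraction set {1, 6}:
k:     0  1  2  3  4  5  6  7  8  9 10 11 12 13 14
g(k):  0  1  0  1  0  1  2  0  1  0  1  0  1  2  0
The P-positions (g = 0) in 0..14 are 0, 2, 4, 7, 9, 11, 14.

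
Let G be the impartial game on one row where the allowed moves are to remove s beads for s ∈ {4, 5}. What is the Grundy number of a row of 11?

0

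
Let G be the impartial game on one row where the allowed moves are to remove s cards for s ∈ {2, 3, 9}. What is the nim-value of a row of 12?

0

Grundy values for subtraction set {2, 3, 9}:
k:     0  1  2  3  4  5  6  7  8  9 10 11 12
g(k):  0  0  1  1  2  0  0  1  1  2  2  0  0
So g(12) = 0.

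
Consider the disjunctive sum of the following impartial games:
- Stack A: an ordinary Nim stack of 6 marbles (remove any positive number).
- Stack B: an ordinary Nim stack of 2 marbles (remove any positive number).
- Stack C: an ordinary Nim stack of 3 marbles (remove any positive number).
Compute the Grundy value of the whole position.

7

Stack A is a plain Nim stack of size 6, so its Grundy value is 6.
Stack B is a plain Nim stack of size 2, so its Grundy value is 2.
Stack C is a plain Nim stack of size 3, so its Grundy value is 3.
The value of a disjunctive sum is the nim-sum of the parts.
Combined value = 6 XOR 2 XOR 3 = 7.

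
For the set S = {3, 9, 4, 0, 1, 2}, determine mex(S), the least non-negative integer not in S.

5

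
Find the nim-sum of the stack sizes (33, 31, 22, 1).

Nim-sum: 33 XOR 31 XOR 22 XOR 1 = 41.

41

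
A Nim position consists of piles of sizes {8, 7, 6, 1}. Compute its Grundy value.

Compute the nim-sum pairwise:
8 ⊕ 7 = 15
15 ⊕ 6 = 9
9 ⊕ 1 = 8

8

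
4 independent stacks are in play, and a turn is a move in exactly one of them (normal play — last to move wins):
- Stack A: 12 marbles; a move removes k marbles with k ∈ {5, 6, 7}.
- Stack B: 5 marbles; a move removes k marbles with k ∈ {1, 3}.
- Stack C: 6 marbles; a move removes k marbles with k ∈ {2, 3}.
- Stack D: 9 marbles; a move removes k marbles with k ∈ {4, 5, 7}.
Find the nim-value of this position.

3

Build the Grundy sequence for stack A with g(k) = mex{g(k−s) : s ∈ {5, 6, 7}, s ≤ k}:
g(0) = mex{} = 0
g(1) = mex{} = 0
g(2) = mex{} = 0
g(3) = mex{} = 0
g(4) = mex{} = 0
g(5) = mex{0} = 1
g(6) = mex{0} = 1
g(7) = mex{0} = 1
g(8) = mex{0} = 1
g(9) = mex{0} = 1
g(10) = mex{0,1} = 2
g(11) = mex{0,1} = 2
g(12) = mex{1} = 0
So g(12) = 0.
For stack B, compute g(0), g(1), … with moves {1, 3}:
k:     0  1  2  3  4  5
g(k):  0  1  0  1  0  1
So g(5) = 1.
Grundy values for stack C (subtraction set {2, 3}):
k:     0  1  2  3  4  5  6
g(k):  0  0  1  1  2  0  0
So g(6) = 0.
For stack D, compute g(0), g(1), … with moves {4, 5, 7}:
k:     0  1  2  3  4  5  6  7  8  9
g(k):  0  0  0  0  1  1  1  1  2  2
So g(9) = 2.
The value of a disjunctive sum is the nim-sum of the parts.
Combined value = 0 ⊕ 1 ⊕ 0 ⊕ 2 = 3.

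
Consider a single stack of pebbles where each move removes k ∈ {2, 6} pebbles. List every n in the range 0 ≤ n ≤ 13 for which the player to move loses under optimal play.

0, 1, 4, 5, 8, 9, 12, 13

Compute g(0), g(1), … for moves {2, 6}:
g(0) = mex{} = 0
g(1) = mex{} = 0
g(2) = mex{0} = 1
g(3) = mex{0} = 1
g(4) = mex{1} = 0
g(5) = mex{1} = 0
g(6) = mex{0} = 1
g(7) = mex{0} = 1
g(8) = mex{1} = 0
g(9) = mex{1} = 0
g(10) = mex{0} = 1
g(11) = mex{0} = 1
g(12) = mex{1} = 0
g(13) = mex{1} = 0
The P-positions (g = 0) in 0..13 are 0, 1, 4, 5, 8, 9, 12, 13.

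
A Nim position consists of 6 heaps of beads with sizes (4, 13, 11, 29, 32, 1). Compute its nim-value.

62

Nim-sum: 4 ⊕ 13 ⊕ 11 ⊕ 29 ⊕ 32 ⊕ 1 = 62.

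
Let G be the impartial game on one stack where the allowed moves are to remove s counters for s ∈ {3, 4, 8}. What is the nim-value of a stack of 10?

Build the Grundy sequence with g(k) = mex{g(k−s) : s ∈ {3, 4, 8}, s ≤ k}:
g(0) = mex{} = 0
g(1) = mex{} = 0
g(2) = mex{} = 0
g(3) = mex{0} = 1
g(4) = mex{0} = 1
g(5) = mex{0} = 1
g(6) = mex{0,1} = 2
g(7) = mex{1} = 0
g(8) = mex{0,1} = 2
g(9) = mex{0,1,2} = 3
g(10) = mex{0,2} = 1
So g(10) = 1.

1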